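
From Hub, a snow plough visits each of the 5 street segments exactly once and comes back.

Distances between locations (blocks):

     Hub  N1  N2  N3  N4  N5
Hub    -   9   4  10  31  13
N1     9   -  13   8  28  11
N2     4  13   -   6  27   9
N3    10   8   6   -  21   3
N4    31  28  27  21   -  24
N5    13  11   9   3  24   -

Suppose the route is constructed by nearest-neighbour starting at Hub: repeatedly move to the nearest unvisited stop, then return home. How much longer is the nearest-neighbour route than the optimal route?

Hub: N2=4, N1=9, N3=10, N5=13, N4=31 ⇒ N2
N2: N3=6, N5=9, N1=13, N4=27 ⇒ N3
N3: N5=3, N1=8, N4=21 ⇒ N5
N5: N1=11, N4=24 ⇒ N1
N1: N4=28 ⇒ N4
NN route Hub → N2 → N3 → N5 → N1 → N4 → Hub costs 83.
Optimal: Hub → N1 → N4 → N3 → N5 → N2 → Hub costs 74 (by enumerating all 60 distinct tours).
Excess = 83 − 74 = 9.

The nearest-neighbour route is 9 blocks longer than optimal.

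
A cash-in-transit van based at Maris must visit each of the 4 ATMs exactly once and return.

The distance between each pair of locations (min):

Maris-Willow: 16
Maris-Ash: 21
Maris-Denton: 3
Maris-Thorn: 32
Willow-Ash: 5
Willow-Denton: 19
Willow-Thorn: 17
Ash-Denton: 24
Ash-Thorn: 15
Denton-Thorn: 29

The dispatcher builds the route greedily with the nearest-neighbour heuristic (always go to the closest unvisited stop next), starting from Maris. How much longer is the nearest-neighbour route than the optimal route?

Maris: Denton=3, Willow=16, Ash=21, Thorn=32 ⇒ Denton
Denton: Willow=19, Ash=24, Thorn=29 ⇒ Willow
Willow: Ash=5, Thorn=17 ⇒ Ash
Ash: Thorn=15 ⇒ Thorn
NN route Maris → Denton → Willow → Ash → Thorn → Maris costs 74.
Optimal: Maris → Willow → Ash → Thorn → Denton → Maris costs 68 (by enumerating all 12 distinct tours).
Excess = 74 − 68 = 6.

6 min longer than the optimal tour.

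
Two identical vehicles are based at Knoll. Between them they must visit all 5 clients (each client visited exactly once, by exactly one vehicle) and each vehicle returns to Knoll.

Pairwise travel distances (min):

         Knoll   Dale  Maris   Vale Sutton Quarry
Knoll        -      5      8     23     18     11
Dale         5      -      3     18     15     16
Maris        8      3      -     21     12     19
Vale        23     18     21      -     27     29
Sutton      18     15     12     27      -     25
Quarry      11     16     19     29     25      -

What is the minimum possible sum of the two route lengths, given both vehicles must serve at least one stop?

Try each way of splitting the stops between the two vehicles (each non-empty) and, for each split, find the best tour for each vehicle:
  {Dale} + {Maris, Vale, Sutton, Quarry}: 10 + 87 = 97
  {Maris} + {Dale, Vale, Sutton, Quarry}: 16 + 86 = 102
  {Dale, Maris} + {Vale, Sutton, Quarry}: 16 + 85 = 101
  {Vale} + {Dale, Maris, Sutton, Quarry}: 46 + 56 = 102
  {Dale, Vale} + {Maris, Sutton, Quarry}: 46 + 56 = 102
  {Maris, Vale} + {Dale, Sutton, Quarry}: 52 + 56 = 108
  … (15 splits in total)
  {Dale, Maris, Vale, Sutton} + {Quarry}: 70 + 22 = 92  ← best
Best: vehicle 1 Knoll → Dale → Maris → Sutton → Vale → Knoll = 70; vehicle 2 Knoll → Quarry → Knoll = 22; combined 92.

92 min — the smallest possible combined total.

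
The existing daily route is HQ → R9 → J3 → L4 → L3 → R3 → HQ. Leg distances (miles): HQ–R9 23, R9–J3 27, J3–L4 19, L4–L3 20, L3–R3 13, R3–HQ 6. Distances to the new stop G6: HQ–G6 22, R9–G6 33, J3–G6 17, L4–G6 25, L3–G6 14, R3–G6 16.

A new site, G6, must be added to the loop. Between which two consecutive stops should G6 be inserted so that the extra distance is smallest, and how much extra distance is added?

Insertion cost between consecutive stops i–j is d(i,G6) + d(G6,j) − d(i,j):
  between HQ and R9: 22 + 33 − 23 = 32
  between R9 and J3: 33 + 17 − 27 = 23
  between J3 and L4: 17 + 25 − 19 = 23
  between L4 and L3: 25 + 14 − 20 = 19
  between L3 and R3: 14 + 16 − 13 = 17
  between R3 and HQ: 16 + 22 − 6 = 32
Cheapest insertion is between L3 and R3, adding 17.
New total = 108 + 17 = 125.

+17 miles — insert G6 between L3 and R3.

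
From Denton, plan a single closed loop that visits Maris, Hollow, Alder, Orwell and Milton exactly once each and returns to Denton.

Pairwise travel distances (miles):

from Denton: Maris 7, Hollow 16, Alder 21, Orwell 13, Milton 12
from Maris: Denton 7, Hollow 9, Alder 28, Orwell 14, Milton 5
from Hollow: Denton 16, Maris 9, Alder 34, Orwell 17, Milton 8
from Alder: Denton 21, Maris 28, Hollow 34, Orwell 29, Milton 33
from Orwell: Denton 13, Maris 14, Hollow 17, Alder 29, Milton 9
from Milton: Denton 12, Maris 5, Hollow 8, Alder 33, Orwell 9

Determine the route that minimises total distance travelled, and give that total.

Shortest round trip = 83 miles.

Denton→Maris→Hollow→Alder→Orwell→Milton→Denton: 7+9+34+29+9+12 = 100
Denton→Maris→Hollow→Alder→Milton→Orwell→Denton: 7+9+34+33+9+13 = 105
Denton→Maris→Hollow→Orwell→Alder→Milton→Denton: 7+9+17+29+33+12 = 107
Denton→Maris→Hollow→Orwell→Milton→Alder→Denton: 7+9+17+9+33+21 = 96
Denton→Maris→Hollow→Milton→Alder→Orwell→Denton: 7+9+8+33+29+13 = 99
Denton→Maris→Hollow→Milton→Orwell→Alder→Denton: 7+9+8+9+29+21 = 83
Denton→Maris→Alder→Hollow→Orwell→Milton→Denton: 7+28+34+17+9+12 = 107
Denton→Maris→Alder→Hollow→Milton→Orwell→Denton: 7+28+34+8+9+13 = 99
Denton→Maris→Alder→Orwell→Hollow→Milton→Denton: 7+28+29+17+8+12 = 101
Denton→Maris→Alder→Orwell→Milton→Hollow→Denton: 7+28+29+9+8+16 = 97
Denton→Maris→Alder→Milton→Hollow→Orwell→Denton: 7+28+33+8+17+13 = 106
Denton→Maris→Alder→Milton→Orwell→Hollow→Denton: 7+28+33+9+17+16 = 110
Denton→Maris→Orwell→Hollow→Alder→Milton→Denton: 7+14+17+34+33+12 = 117
Denton→Maris→Orwell→Hollow→Milton→Alder→Denton: 7+14+17+8+33+21 = 100
… (46 more)
The minimum is 83.
One optimal route: Denton → Maris → Hollow → Milton → Orwell → Alder → Denton (or its reverse).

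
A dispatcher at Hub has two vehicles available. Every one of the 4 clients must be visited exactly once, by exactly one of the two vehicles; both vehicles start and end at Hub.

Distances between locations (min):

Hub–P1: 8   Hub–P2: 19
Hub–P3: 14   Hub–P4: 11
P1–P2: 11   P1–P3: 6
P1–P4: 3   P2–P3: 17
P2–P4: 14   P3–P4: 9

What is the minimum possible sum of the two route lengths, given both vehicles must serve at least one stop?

Minimum combined distance: 72 min.

Check every non-empty split of the stops between the two vehicles; for each half take its own optimal tour:
  {P1} + {P2, P3, P4}: 16 + 56 = 72
  {P2} + {P1, P3, P4}: 38 + 34 = 72
  {P1, P2} + {P3, P4}: 38 + 34 = 72
  {P3} + {P1, P2, P4}: 28 + 44 = 72
  {P1, P3} + {P2, P4}: 28 + 44 = 72
  {P2, P3} + {P1, P4}: 50 + 22 = 72
  … (7 splits in total)
Best: vehicle 1 Hub → P1 → Hub = 16; vehicle 2 Hub → P2 → P3 → P4 → Hub = 56; combined 72.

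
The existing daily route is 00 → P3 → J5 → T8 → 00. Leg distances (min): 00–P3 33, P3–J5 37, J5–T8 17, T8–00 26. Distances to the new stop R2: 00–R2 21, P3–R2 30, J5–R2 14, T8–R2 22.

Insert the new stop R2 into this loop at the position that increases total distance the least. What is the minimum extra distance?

Insertion cost between consecutive stops i–j is d(i,R2) + d(R2,j) − d(i,j):
  between 00 and P3: 21 + 30 − 33 = 18
  between P3 and J5: 30 + 14 − 37 = 7
  between J5 and T8: 14 + 22 − 17 = 19
  between T8 and 00: 22 + 21 − 26 = 17
Cheapest insertion is between P3 and J5, adding 7.
New total = 113 + 7 = 120.

Adding 7 min by placing R2 on the P3–J5 leg.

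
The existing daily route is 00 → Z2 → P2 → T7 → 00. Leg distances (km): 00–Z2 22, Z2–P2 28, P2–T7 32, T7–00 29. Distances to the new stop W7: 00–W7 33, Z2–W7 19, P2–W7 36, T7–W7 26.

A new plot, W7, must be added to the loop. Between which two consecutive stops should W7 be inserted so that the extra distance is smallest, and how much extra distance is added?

Insertion cost between consecutive stops i–j is d(i,W7) + d(W7,j) − d(i,j):
  between 00 and Z2: 33 + 19 − 22 = 30
  between Z2 and P2: 19 + 36 − 28 = 27
  between P2 and T7: 36 + 26 − 32 = 30
  between T7 and 00: 26 + 33 − 29 = 30
Cheapest insertion is between Z2 and P2, adding 27.
New total = 111 + 27 = 138.

Adding 27 km by placing W7 on the Z2–P2 leg.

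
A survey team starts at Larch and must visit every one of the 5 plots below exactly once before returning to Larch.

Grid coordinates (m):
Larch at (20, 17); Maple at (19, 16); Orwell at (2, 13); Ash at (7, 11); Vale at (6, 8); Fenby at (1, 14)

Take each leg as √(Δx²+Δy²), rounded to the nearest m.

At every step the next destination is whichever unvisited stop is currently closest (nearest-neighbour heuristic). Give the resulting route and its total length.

Nearest-neighbour total = 43 m; route Larch → Maple → Ash → Vale → Orwell → Fenby → Larch.

At Larch the remaining stops are Maple 1, Ash 14, Vale 17, Orwell 18, Fenby 19; go to Maple.
At Maple the remaining stops are Ash 13, Vale 15, Orwell 17, Fenby 18; go to Ash.
At Ash the remaining stops are Vale 3, Orwell 5, Fenby 7; go to Vale.
At Vale the remaining stops are Orwell 6, Fenby 8; go to Orwell.
At Orwell the remaining stops are Fenby 1; go to Fenby.
Return Fenby→Larch: 19.
Total = 1 + 13 + 3 + 6 + 1 + 19 = 43.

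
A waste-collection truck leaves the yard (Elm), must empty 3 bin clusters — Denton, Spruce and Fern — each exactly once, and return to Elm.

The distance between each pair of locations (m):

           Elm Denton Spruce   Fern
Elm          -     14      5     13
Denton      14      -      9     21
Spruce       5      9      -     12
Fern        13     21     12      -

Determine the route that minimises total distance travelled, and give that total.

There are 3 distinct closed tours to check (reversals are equivalent).
Elm - Denton - Spruce - Fern - Elm: 14+9+12+13 = 48
Elm - Denton - Fern - Spruce - Elm: 14+21+12+5 = 52
Elm - Spruce - Denton - Fern - Elm: 5+9+21+13 = 48
The minimum is 48.
One optimal route: Elm → Denton → Spruce → Fern → Elm (or its reverse).

Shortest round trip = 48 m.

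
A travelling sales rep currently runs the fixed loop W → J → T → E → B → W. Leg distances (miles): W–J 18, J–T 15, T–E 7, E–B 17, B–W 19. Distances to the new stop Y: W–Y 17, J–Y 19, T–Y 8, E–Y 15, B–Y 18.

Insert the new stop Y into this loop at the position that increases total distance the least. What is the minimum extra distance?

Insertion cost between consecutive stops i–j is d(i,Y) + d(Y,j) − d(i,j):
  between W and J: 17 + 19 − 18 = 18
  between J and T: 19 + 8 − 15 = 12
  between T and E: 8 + 15 − 7 = 16
  between E and B: 15 + 18 − 17 = 16
  between B and W: 18 + 17 − 19 = 16
Cheapest insertion is between J and T, adding 12.
New total = 76 + 12 = 88.

+12 miles — insert Y between J and T.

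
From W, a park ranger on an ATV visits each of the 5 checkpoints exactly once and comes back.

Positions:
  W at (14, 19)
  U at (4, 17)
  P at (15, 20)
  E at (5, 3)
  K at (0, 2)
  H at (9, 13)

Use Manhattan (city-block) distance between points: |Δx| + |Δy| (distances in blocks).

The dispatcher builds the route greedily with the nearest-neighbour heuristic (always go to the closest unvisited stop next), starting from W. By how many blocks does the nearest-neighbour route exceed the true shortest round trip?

W: P=2, H=11, U=12, E=25, K=31 ⇒ P
P: H=13, U=14, E=27, K=33 ⇒ H
H: U=9, E=14, K=20 ⇒ U
U: E=15, K=19 ⇒ E
E: K=6 ⇒ K
NN route W → P → H → U → E → K → W costs 76.
Optimal: W → U → K → E → H → P → W costs 66 (by enumerating all 60 distinct tours).
Excess = 76 − 66 = 10.

The nearest-neighbour route is 10 blocks longer than optimal.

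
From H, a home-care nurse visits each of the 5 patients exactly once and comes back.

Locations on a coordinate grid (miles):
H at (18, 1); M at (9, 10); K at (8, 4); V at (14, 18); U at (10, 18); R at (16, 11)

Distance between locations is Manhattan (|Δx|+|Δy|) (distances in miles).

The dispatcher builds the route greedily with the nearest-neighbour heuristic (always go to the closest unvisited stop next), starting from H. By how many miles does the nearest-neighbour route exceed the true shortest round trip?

The nearest-neighbour route is 14 miles longer than optimal.

H: R=12, K=13, M=18, V=21, U=25 ⇒ R
R: M=8, V=9, U=13, K=15 ⇒ M
M: K=7, U=9, V=13 ⇒ K
K: U=16, V=20 ⇒ U
U: V=4 ⇒ V
NN route H → R → M → K → U → V → H costs 68.
Optimal: H → K → M → U → V → R → H costs 54 (by enumerating all 60 distinct tours).
Excess = 68 − 54 = 14.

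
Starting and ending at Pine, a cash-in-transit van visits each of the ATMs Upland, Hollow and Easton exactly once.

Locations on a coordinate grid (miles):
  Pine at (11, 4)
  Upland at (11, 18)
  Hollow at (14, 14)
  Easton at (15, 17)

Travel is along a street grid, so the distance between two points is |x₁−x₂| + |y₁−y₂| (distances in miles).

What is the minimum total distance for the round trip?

Pine→Upland→Hollow→Easton→Pine: 14+7+4+17 = 42
Pine→Upland→Easton→Hollow→Pine: 14+5+4+13 = 36
Pine→Hollow→Upland→Easton→Pine: 13+7+5+17 = 42
The minimum is 36.
One optimal route: Pine → Upland → Easton → Hollow → Pine (or its reverse).

36 miles — the shortest possible round trip.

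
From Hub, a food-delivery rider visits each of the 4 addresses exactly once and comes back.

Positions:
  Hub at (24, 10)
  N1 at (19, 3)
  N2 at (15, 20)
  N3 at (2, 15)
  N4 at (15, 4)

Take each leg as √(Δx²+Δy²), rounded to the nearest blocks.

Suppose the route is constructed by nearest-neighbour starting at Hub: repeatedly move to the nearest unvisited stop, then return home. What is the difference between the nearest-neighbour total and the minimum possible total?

Hub: N1=9, N4=11, N2=13, N3=23 ⇒ N1
N1: N4=4, N2=17, N3=21 ⇒ N4
N4: N2=16, N3=17 ⇒ N2
N2: N3=14 ⇒ N3
NN route Hub → N1 → N4 → N2 → N3 → Hub costs 66.
Optimal: Hub → N1 → N4 → N3 → N2 → Hub costs 57 (by enumerating all 12 distinct tours).
Excess = 66 − 57 = 9.

The nearest-neighbour route is 9 blocks longer than optimal.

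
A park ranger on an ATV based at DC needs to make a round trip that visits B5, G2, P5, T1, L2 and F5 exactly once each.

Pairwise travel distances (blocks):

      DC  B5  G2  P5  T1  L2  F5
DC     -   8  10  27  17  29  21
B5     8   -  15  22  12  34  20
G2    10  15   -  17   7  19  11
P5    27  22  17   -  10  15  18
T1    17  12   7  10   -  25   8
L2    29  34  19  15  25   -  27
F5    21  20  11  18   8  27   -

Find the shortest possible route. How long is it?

Shortest round trip = 90 blocks.

With 6 stops there are 6!/2 = 360 distinct round trips (a route and its reverse cost the same).
DC→B5→G2→P5→T1→L2→F5→DC: 8+15+17+10+25+27+21 = 123
DC→B5→G2→P5→T1→F5→L2→DC: 8+15+17+10+8+27+29 = 114
DC→B5→G2→P5→L2→T1→F5→DC: 8+15+17+15+25+8+21 = 109
DC→B5→G2→P5→L2→F5→T1→DC: 8+15+17+15+27+8+17 = 107
DC→B5→G2→P5→F5→T1→L2→DC: 8+15+17+18+8+25+29 = 120
DC→B5→G2→P5→F5→L2→T1→DC: 8+15+17+18+27+25+17 = 127
DC→B5→G2→T1→P5→L2→F5→DC: 8+15+7+10+15+27+21 = 103
DC→B5→G2→T1→P5→F5→L2→DC: 8+15+7+10+18+27+29 = 114
… (352 more)
DC→B5→T1→F5→P5→L2→G2→DC: 8+12+8+18+15+19+10 = 90  ← best
The minimum is 90.
One optimal route: DC → B5 → T1 → F5 → P5 → L2 → G2 → DC (or its reverse).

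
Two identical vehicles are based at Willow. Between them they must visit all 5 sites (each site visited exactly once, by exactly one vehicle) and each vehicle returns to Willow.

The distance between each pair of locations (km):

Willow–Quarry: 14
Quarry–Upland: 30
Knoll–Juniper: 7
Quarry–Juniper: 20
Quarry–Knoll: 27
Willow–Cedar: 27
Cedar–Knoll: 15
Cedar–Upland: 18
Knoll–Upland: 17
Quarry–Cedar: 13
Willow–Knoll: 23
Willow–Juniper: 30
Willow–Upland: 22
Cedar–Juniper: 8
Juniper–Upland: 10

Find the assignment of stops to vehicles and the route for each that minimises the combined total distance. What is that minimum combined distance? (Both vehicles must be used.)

106 km — the smallest possible combined total.

Try each way of splitting the stops between the two vehicles (each non-empty) and, for each split, find the best tour for each vehicle:
  {Quarry} + {Cedar, Knoll, Juniper, Upland}: 28 + 78 = 106
  {Cedar} + {Quarry, Knoll, Juniper, Upland}: 54 + 80 = 134
  {Quarry, Cedar} + {Knoll, Juniper, Upland}: 54 + 62 = 116
  {Knoll} + {Quarry, Cedar, Juniper, Upland}: 46 + 67 = 113
  {Quarry, Knoll} + {Cedar, Juniper, Upland}: 64 + 67 = 131
  {Cedar, Knoll} + {Quarry, Juniper, Upland}: 65 + 66 = 131
  … (15 splits in total)
Best: vehicle 1 Willow → Quarry → Willow = 28; vehicle 2 Willow → Knoll → Cedar → Juniper → Upland → Willow = 78; combined 106.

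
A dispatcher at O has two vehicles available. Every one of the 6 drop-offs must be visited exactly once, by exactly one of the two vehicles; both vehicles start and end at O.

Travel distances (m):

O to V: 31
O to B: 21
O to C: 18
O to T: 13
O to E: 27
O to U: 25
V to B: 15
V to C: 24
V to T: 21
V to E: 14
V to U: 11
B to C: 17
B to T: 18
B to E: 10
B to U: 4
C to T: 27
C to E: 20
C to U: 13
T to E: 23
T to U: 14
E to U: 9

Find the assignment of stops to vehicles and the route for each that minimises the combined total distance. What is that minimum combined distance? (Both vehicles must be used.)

Try each way of splitting the stops between the two vehicles (each non-empty) and, for each split, find the best tour for each vehicle:
  {V} + {B, C, T, E, U}: 62 + 79 = 141
  {B} + {V, C, T, E, U}: 42 + 88 = 130
  {V, B} + {C, T, E, U}: 67 + 74 = 141
  {C} + {V, B, T, E, U}: 36 + 82 = 118
  {V, C} + {B, T, E, U}: 73 + 67 = 140
  {B, C} + {V, T, E, U}: 56 + 79 = 135
  … (31 splits in total)
  {T} + {V, B, C, E, U}: 26 + 87 = 113  ← best
Best: vehicle 1 O → T → O = 26; vehicle 2 O → B → E → V → U → C → O = 87; combined 113.

113 m — the smallest possible combined total.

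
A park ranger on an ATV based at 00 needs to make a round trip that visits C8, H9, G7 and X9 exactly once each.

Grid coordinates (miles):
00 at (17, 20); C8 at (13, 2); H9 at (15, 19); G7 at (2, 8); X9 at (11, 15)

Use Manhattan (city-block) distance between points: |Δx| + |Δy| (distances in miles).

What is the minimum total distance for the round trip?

Minimum total distance: 66 miles.

With 4 stops there are 4!/2 = 12 distinct round trips (a route and its reverse cost the same).
00 - C8 - H9 - G7 - X9 - 00: 22+19+24+16+11 = 92
00 - C8 - H9 - X9 - G7 - 00: 22+19+8+16+27 = 92
00 - C8 - G7 - H9 - X9 - 00: 22+17+24+8+11 = 82
00 - C8 - G7 - X9 - H9 - 00: 22+17+16+8+3 = 66
00 - C8 - X9 - H9 - G7 - 00: 22+15+8+24+27 = 96
00 - C8 - X9 - G7 - H9 - 00: 22+15+16+24+3 = 80
00 - H9 - C8 - G7 - X9 - 00: 3+19+17+16+11 = 66
00 - H9 - C8 - X9 - G7 - 00: 3+19+15+16+27 = 80
00 - H9 - G7 - C8 - X9 - 00: 3+24+17+15+11 = 70
00 - H9 - X9 - C8 - G7 - 00: 3+8+15+17+27 = 70
00 - G7 - C8 - H9 - X9 - 00: 27+17+19+8+11 = 82
00 - G7 - H9 - C8 - X9 - 00: 27+24+19+15+11 = 96
The minimum is 66.
One optimal route: 00 → C8 → G7 → X9 → H9 → 00 (or its reverse).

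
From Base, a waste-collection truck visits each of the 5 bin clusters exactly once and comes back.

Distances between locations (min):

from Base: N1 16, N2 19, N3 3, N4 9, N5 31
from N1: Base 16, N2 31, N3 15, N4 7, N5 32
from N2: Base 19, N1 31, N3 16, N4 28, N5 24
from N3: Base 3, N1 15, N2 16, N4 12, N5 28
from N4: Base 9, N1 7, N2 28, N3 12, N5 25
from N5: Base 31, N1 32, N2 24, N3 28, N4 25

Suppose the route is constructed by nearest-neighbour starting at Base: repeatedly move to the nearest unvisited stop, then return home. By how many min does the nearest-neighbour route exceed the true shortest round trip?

17 min longer than the optimal tour.

From Base: N3=3, N4=9, N1=16, N2=19, N5=31 → choose N3 (3).
From N3: N4=12, N1=15, N2=16, N5=28 → choose N4 (12).
From N4: N1=7, N5=25, N2=28 → choose N1 (7).
From N1: N2=31, N5=32 → choose N2 (31).
From N2: N5=24 → choose N5 (24).
NN route Base → N3 → N4 → N1 → N2 → N5 → Base costs 108.
Optimal: Base → N1 → N4 → N5 → N2 → N3 → Base costs 91 (by enumerating all 60 distinct tours).
Excess = 108 − 91 = 17.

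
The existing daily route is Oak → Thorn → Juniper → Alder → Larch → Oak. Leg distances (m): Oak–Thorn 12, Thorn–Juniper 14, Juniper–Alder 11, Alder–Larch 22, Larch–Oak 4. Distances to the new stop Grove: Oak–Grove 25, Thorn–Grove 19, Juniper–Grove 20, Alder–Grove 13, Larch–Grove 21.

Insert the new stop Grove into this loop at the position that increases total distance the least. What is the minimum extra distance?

+12 m — insert Grove between Alder and Larch.

Insertion cost between consecutive stops i–j is d(i,Grove) + d(Grove,j) − d(i,j):
  between Oak and Thorn: 25 + 19 − 12 = 32
  between Thorn and Juniper: 19 + 20 − 14 = 25
  between Juniper and Alder: 20 + 13 − 11 = 22
  between Alder and Larch: 13 + 21 − 22 = 12
  between Larch and Oak: 21 + 25 − 4 = 42
Cheapest insertion is between Alder and Larch, adding 12.
New total = 63 + 12 = 75.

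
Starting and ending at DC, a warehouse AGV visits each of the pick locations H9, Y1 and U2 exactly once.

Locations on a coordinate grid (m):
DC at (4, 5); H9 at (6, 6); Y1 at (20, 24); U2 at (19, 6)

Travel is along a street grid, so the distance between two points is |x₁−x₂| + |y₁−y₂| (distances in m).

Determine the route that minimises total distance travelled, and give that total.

Shortest round trip = 70 m.

There are 3 distinct closed tours to check (reversals are equivalent).
DC → H9 → Y1 → U2 → DC: 3+32+19+16 = 70
DC → H9 → U2 → Y1 → DC: 3+13+19+35 = 70
DC → Y1 → H9 → U2 → DC: 35+32+13+16 = 96
The minimum is 70.
One optimal route: DC → H9 → Y1 → U2 → DC (or its reverse).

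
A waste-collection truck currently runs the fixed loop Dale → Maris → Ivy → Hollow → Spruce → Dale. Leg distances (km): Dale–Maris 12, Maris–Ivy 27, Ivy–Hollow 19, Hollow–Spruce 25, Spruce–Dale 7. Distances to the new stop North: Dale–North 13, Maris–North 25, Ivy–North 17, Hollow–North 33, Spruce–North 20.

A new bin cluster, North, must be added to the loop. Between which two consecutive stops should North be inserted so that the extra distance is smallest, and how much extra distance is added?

Adding 15 km by placing North on the Maris–Ivy leg.

Insertion cost between consecutive stops i–j is d(i,North) + d(North,j) − d(i,j):
  between Dale and Maris: 13 + 25 − 12 = 26
  between Maris and Ivy: 25 + 17 − 27 = 15
  between Ivy and Hollow: 17 + 33 − 19 = 31
  between Hollow and Spruce: 33 + 20 − 25 = 28
  between Spruce and Dale: 20 + 13 − 7 = 26
Cheapest insertion is between Maris and Ivy, adding 15.
New total = 90 + 15 = 105.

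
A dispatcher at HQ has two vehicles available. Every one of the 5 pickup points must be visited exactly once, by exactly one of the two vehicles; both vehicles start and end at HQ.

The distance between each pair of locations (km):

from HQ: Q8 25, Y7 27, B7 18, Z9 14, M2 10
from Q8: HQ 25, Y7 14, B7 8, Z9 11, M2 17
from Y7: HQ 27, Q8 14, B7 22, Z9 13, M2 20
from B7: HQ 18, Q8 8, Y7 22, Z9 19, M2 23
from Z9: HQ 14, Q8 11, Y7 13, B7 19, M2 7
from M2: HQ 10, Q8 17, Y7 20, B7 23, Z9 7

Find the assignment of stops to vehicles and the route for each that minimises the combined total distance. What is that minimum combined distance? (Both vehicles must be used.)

Minimum combined distance: 87 km.

Check every non-empty split of the stops between the two vehicles; for each half take its own optimal tour:
  {Q8} + {Y7, B7, Z9, M2}: 50 + 70 = 120
  {Y7} + {Q8, B7, Z9, M2}: 54 + 54 = 108
  {Q8, Y7} + {B7, Z9, M2}: 66 + 54 = 120
  {B7} + {Q8, Y7, Z9, M2}: 36 + 68 = 104
  {Q8, B7} + {Y7, Z9, M2}: 51 + 57 = 108
  {Y7, B7} + {Q8, Z9, M2}: 67 + 52 = 119
  … (15 splits in total)
  {Q8, Y7, B7, Z9} + {M2}: 67 + 20 = 87  ← best
Best: vehicle 1 HQ → B7 → Q8 → Y7 → Z9 → HQ = 67; vehicle 2 HQ → M2 → HQ = 20; combined 87.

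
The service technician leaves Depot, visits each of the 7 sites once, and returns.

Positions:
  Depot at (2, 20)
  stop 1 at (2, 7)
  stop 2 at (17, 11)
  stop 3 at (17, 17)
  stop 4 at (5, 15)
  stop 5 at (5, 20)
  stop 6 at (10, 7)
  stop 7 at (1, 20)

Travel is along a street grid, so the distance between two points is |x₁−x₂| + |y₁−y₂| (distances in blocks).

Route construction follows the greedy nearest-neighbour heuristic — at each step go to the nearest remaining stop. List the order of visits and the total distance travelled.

At Depot the remaining stops are stop 7 1, stop 5 3, stop 4 8, stop 1 13, stop 3 18, stop 6 21, stop 2 24; go to stop 7.
At stop 7 the remaining stops are stop 5 4, stop 4 9, stop 1 14, stop 3 19, stop 6 22, stop 2 25; go to stop 5.
At stop 5 the remaining stops are stop 4 5, stop 3 15, stop 1 16, stop 6 18, stop 2 21; go to stop 4.
At stop 4 the remaining stops are stop 1 11, stop 6 13, stop 3 14, stop 2 16; go to stop 1.
At stop 1 the remaining stops are stop 6 8, stop 2 19, stop 3 25; go to stop 6.
At stop 6 the remaining stops are stop 2 11, stop 3 17; go to stop 2.
At stop 2 the remaining stops are stop 3 6; go to stop 3.
Return stop 3→Depot: 18.
Total = 1 + 4 + 5 + 11 + 8 + 11 + 6 + 18 = 64.

Total distance 64 blocks via the nearest-neighbour route Depot → stop 7 → stop 5 → stop 4 → stop 1 → stop 6 → stop 2 → stop 3 → Depot.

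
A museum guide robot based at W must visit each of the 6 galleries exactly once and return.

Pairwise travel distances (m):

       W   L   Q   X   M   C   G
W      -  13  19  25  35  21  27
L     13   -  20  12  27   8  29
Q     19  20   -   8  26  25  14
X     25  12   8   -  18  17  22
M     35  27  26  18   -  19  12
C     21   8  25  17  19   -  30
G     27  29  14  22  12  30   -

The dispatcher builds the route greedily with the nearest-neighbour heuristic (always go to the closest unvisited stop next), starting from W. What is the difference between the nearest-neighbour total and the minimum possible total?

Excess over optimum: 8 m.

W: L=13, Q=19, C=21, X=25, G=27, M=35 ⇒ L
L: C=8, X=12, Q=20, M=27, G=29 ⇒ C
C: X=17, M=19, Q=25, G=30 ⇒ X
X: Q=8, M=18, G=22 ⇒ Q
Q: G=14, M=26 ⇒ G
G: M=12 ⇒ M
NN route W → L → C → X → Q → G → M → W costs 107.
Optimal: W → L → X → Q → G → M → C → W costs 99 (by enumerating all 360 distinct tours).
Excess = 107 − 99 = 8.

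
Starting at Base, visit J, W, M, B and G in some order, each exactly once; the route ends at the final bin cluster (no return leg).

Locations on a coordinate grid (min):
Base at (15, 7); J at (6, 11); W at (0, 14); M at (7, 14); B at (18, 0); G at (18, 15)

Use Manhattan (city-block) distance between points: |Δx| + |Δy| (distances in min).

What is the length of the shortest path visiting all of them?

There are 5! = 120 possible orderings.
Base→J→W→M→B→G: 13+9+7+25+15 = 69
Base→J→W→M→G→B: 13+9+7+12+15 = 56
Base→J→W→B→M→G: 13+9+32+25+12 = 91
Base→J→W→B→G→M: 13+9+32+15+12 = 81
Base→J→W→G→M→B: 13+9+19+12+25 = 78
Base→J→W→G→B→M: 13+9+19+15+25 = 81
Base→J→M→W→B→G: 13+4+7+32+15 = 71
Base→J→M→W→G→B: 13+4+7+19+15 = 58
Base→J→M→B→W→G: 13+4+25+32+19 = 93
Base→J→M→B→G→W: 13+4+25+15+19 = 76
Base→J→M→G→W→B: 13+4+12+19+32 = 80
Base→J→M→G→B→W: 13+4+12+15+32 = 76
Base→J→B→W→M→G: 13+23+32+7+12 = 87
Base→J→B→W→G→M: 13+23+32+19+12 = 99
… (106 more)
Base→B→G→M→J→W: 10+15+12+4+9 = 50  ← best
The minimum is 50.
One shortest path: Base → B → G → M → J → W.

Shortest open route: 50 min.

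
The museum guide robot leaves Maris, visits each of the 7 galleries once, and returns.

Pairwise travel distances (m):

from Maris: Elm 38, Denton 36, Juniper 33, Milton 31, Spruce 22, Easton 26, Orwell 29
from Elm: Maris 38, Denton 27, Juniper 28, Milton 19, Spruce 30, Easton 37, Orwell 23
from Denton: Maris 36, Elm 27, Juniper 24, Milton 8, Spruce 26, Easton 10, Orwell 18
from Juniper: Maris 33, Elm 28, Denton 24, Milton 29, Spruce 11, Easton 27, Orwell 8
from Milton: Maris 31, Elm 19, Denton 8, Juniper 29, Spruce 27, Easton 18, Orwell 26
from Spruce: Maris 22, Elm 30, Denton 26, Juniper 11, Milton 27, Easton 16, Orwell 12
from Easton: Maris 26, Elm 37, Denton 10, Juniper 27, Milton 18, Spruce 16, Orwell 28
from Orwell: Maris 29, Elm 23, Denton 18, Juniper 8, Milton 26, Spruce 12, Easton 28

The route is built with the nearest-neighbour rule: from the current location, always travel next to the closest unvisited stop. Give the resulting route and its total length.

Nearest-neighbour total = 160 m; route Maris → Spruce → Juniper → Orwell → Denton → Milton → Easton → Elm → Maris.

Maris → [Spruce:22 / Easton:26 / Orwell:29 / Milton:31 / Juniper:33 / Denton:36 / Elm:38] → Spruce (22)
Spruce → [Juniper:11 / Orwell:12 / Easton:16 / Denton:26 / Milton:27 / Elm:30] → Juniper (11)
Juniper → [Orwell:8 / Denton:24 / Easton:27 / Elm:28 / Milton:29] → Orwell (8)
Orwell → [Denton:18 / Elm:23 / Milton:26 / Easton:28] → Denton (18)
Denton → [Milton:8 / Easton:10 / Elm:27] → Milton (8)
Milton → [Easton:18 / Elm:19] → Easton (18)
Easton → [Elm:37] → Elm (37)
Return Elm→Maris: 38.
Total = 22 + 11 + 8 + 18 + 8 + 18 + 37 + 38 = 160.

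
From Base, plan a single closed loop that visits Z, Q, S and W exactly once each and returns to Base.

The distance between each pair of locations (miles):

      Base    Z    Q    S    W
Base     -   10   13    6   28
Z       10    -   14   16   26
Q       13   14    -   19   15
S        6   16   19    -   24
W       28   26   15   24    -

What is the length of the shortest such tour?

Base → Z → Q → S → W → Base: 10+14+19+24+28 = 95
Base → Z → Q → W → S → Base: 10+14+15+24+6 = 69
Base → Z → S → Q → W → Base: 10+16+19+15+28 = 88
Base → Z → S → W → Q → Base: 10+16+24+15+13 = 78
Base → Z → W → Q → S → Base: 10+26+15+19+6 = 76
Base → Z → W → S → Q → Base: 10+26+24+19+13 = 92
Base → Q → Z → S → W → Base: 13+14+16+24+28 = 95
Base → Q → Z → W → S → Base: 13+14+26+24+6 = 83
Base → Q → S → Z → W → Base: 13+19+16+26+28 = 102
Base → Q → W → Z → S → Base: 13+15+26+16+6 = 76
Base → S → Z → Q → W → Base: 6+16+14+15+28 = 79
Base → S → Q → Z → W → Base: 6+19+14+26+28 = 93
The minimum is 69.
One optimal route: Base → Z → Q → W → S → Base (or its reverse).

Minimum total distance: 69 miles.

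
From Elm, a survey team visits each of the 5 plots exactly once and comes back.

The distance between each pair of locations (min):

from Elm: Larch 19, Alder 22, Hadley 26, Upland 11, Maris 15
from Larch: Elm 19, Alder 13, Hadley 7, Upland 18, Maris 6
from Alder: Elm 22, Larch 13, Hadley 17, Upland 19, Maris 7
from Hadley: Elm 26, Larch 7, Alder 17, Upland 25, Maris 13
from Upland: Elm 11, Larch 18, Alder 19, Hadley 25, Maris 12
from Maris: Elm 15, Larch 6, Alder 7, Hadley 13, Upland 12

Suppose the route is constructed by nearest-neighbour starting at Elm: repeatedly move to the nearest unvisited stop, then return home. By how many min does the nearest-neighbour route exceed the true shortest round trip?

Elm: Upland=11, Maris=15, Larch=19, Alder=22, Hadley=26 ⇒ Upland
Upland: Maris=12, Larch=18, Alder=19, Hadley=25 ⇒ Maris
Maris: Larch=6, Alder=7, Hadley=13 ⇒ Larch
Larch: Hadley=7, Alder=13 ⇒ Hadley
Hadley: Alder=17 ⇒ Alder
NN route Elm → Upland → Maris → Larch → Hadley → Alder → Elm costs 75.
Optimal: Elm → Larch → Hadley → Alder → Maris → Upland → Elm costs 73 (by enumerating all 60 distinct tours).
Excess = 75 − 73 = 2.

Excess over optimum: 2 min.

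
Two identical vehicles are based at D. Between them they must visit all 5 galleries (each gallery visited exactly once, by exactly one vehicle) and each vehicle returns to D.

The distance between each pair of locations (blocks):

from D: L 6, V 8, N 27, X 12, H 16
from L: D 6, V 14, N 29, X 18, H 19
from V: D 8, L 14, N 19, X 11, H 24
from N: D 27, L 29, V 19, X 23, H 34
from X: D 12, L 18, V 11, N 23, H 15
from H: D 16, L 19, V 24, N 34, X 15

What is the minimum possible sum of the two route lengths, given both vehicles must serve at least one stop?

Try each way of splitting the stops between the two vehicles (each non-empty) and, for each split, find the best tour for each vehicle:
  {L} + {V, N, X, H}: 12 + 81 = 93
  {V} + {L, N, X, H}: 16 + 89 = 105
  {L, V} + {N, X, H}: 28 + 81 = 109
  {N} + {L, V, X, H}: 54 + 59 = 113
  {L, N} + {V, X, H}: 62 + 50 = 112
  {V, N} + {L, X, H}: 54 + 52 = 106
  … (15 splits in total)
Best: vehicle 1 D → L → D = 12; vehicle 2 D → V → N → X → H → D = 81; combined 93.

93 blocks — the smallest possible combined total.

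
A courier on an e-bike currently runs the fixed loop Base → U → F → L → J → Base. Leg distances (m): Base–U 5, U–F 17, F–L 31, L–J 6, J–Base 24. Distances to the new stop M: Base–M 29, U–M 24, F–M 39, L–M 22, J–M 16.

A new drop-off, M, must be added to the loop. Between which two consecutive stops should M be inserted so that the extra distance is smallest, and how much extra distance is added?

Minimum extra distance: 21 m, inserting M between J and Base.

Insertion cost between consecutive stops i–j is d(i,M) + d(M,j) − d(i,j):
  between Base and U: 29 + 24 − 5 = 48
  between U and F: 24 + 39 − 17 = 46
  between F and L: 39 + 22 − 31 = 30
  between L and J: 22 + 16 − 6 = 32
  between J and Base: 16 + 29 − 24 = 21
Cheapest insertion is between J and Base, adding 21.
New total = 83 + 21 = 104.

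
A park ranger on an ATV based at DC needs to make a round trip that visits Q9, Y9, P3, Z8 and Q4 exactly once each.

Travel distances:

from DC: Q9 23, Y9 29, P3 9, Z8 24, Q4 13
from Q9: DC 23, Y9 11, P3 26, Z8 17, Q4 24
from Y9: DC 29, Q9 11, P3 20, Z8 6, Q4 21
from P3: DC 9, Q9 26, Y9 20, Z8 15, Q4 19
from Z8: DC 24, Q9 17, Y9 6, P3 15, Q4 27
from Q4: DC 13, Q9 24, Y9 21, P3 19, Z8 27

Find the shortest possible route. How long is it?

Shortest round trip = 78.

There are 60 distinct closed tours to check (reversals are equivalent).
DC-Q9-Y9-P3-Z8-Q4-DC: 23+11+20+15+27+13 = 109
DC-Q9-Y9-P3-Q4-Z8-DC: 23+11+20+19+27+24 = 124
DC-Q9-Y9-Z8-P3-Q4-DC: 23+11+6+15+19+13 = 87
DC-Q9-Y9-Z8-Q4-P3-DC: 23+11+6+27+19+9 = 95
DC-Q9-Y9-Q4-P3-Z8-DC: 23+11+21+19+15+24 = 113
DC-Q9-Y9-Q4-Z8-P3-DC: 23+11+21+27+15+9 = 106
DC-Q9-P3-Y9-Z8-Q4-DC: 23+26+20+6+27+13 = 115
DC-Q9-P3-Y9-Q4-Z8-DC: 23+26+20+21+27+24 = 141
DC-Q9-P3-Z8-Y9-Q4-DC: 23+26+15+6+21+13 = 104
DC-Q9-P3-Z8-Q4-Y9-DC: 23+26+15+27+21+29 = 141
DC-Q9-P3-Q4-Y9-Z8-DC: 23+26+19+21+6+24 = 119
DC-Q9-P3-Q4-Z8-Y9-DC: 23+26+19+27+6+29 = 130
DC-Q9-Z8-Y9-P3-Q4-DC: 23+17+6+20+19+13 = 98
DC-Q9-Z8-Y9-Q4-P3-DC: 23+17+6+21+19+9 = 95
… (46 more)
DC-P3-Z8-Y9-Q9-Q4-DC: 9+15+6+11+24+13 = 78  ← best
The minimum is 78.
One optimal route: DC → P3 → Z8 → Y9 → Q9 → Q4 → DC (or its reverse).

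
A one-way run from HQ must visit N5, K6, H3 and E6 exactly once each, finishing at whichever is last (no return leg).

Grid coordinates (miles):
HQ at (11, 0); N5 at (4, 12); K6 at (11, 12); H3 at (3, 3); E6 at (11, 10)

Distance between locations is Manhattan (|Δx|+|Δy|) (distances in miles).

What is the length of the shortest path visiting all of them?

29 miles — the minimum one-way total.

There are 4! = 24 possible orderings.
HQ → N5 → K6 → H3 → E6: 19+7+17+15 = 58
HQ → N5 → K6 → E6 → H3: 19+7+2+15 = 43
HQ → N5 → H3 → K6 → E6: 19+10+17+2 = 48
HQ → N5 → H3 → E6 → K6: 19+10+15+2 = 46
HQ → N5 → E6 → K6 → H3: 19+9+2+17 = 47
HQ → N5 → E6 → H3 → K6: 19+9+15+17 = 60
HQ → K6 → N5 → H3 → E6: 12+7+10+15 = 44
HQ → K6 → N5 → E6 → H3: 12+7+9+15 = 43
HQ → K6 → H3 → N5 → E6: 12+17+10+9 = 48
HQ → K6 → H3 → E6 → N5: 12+17+15+9 = 53
HQ → K6 → E6 → N5 → H3: 12+2+9+10 = 33
HQ → K6 → E6 → H3 → N5: 12+2+15+10 = 39
HQ → H3 → N5 → K6 → E6: 11+10+7+2 = 30
HQ → H3 → N5 → E6 → K6: 11+10+9+2 = 32
… (10 more)
HQ → E6 → K6 → N5 → H3: 10+2+7+10 = 29  ← best
The minimum is 29.
One shortest path: HQ → E6 → K6 → N5 → H3.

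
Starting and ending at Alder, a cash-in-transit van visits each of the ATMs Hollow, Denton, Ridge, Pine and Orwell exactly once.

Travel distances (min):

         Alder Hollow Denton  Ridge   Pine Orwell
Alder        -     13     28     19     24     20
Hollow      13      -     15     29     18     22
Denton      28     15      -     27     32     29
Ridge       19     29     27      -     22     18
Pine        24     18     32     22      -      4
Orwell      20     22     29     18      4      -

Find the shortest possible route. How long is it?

Shortest round trip = 101 min.

There are 60 distinct closed tours to check (reversals are equivalent).
Alder → Hollow → Denton → Ridge → Pine → Orwell → Alder: 13+15+27+22+4+20 = 101
Alder → Hollow → Denton → Ridge → Orwell → Pine → Alder: 13+15+27+18+4+24 = 101
Alder → Hollow → Denton → Pine → Ridge → Orwell → Alder: 13+15+32+22+18+20 = 120
Alder → Hollow → Denton → Pine → Orwell → Ridge → Alder: 13+15+32+4+18+19 = 101
Alder → Hollow → Denton → Orwell → Ridge → Pine → Alder: 13+15+29+18+22+24 = 121
Alder → Hollow → Denton → Orwell → Pine → Ridge → Alder: 13+15+29+4+22+19 = 102
Alder → Hollow → Ridge → Denton → Pine → Orwell → Alder: 13+29+27+32+4+20 = 125
Alder → Hollow → Ridge → Denton → Orwell → Pine → Alder: 13+29+27+29+4+24 = 126
Alder → Hollow → Ridge → Pine → Denton → Orwell → Alder: 13+29+22+32+29+20 = 145
Alder → Hollow → Ridge → Pine → Orwell → Denton → Alder: 13+29+22+4+29+28 = 125
Alder → Hollow → Ridge → Orwell → Denton → Pine → Alder: 13+29+18+29+32+24 = 145
Alder → Hollow → Ridge → Orwell → Pine → Denton → Alder: 13+29+18+4+32+28 = 124
Alder → Hollow → Pine → Denton → Ridge → Orwell → Alder: 13+18+32+27+18+20 = 128
Alder → Hollow → Pine → Denton → Orwell → Ridge → Alder: 13+18+32+29+18+19 = 129
… (46 more)
The minimum is 101.
One optimal route: Alder → Hollow → Denton → Ridge → Pine → Orwell → Alder (or its reverse).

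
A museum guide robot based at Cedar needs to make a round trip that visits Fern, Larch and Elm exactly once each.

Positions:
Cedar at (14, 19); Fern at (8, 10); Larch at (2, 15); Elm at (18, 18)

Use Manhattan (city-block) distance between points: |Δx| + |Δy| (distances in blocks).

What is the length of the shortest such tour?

With 3 stops there are 3!/2 = 3 distinct round trips (a route and its reverse cost the same).
Cedar → Fern → Larch → Elm → Cedar: 15+11+19+5 = 50
Cedar → Fern → Elm → Larch → Cedar: 15+18+19+16 = 68
Cedar → Larch → Fern → Elm → Cedar: 16+11+18+5 = 50
The minimum is 50.
One optimal route: Cedar → Fern → Larch → Elm → Cedar (or its reverse).

50 blocks — the shortest possible round trip.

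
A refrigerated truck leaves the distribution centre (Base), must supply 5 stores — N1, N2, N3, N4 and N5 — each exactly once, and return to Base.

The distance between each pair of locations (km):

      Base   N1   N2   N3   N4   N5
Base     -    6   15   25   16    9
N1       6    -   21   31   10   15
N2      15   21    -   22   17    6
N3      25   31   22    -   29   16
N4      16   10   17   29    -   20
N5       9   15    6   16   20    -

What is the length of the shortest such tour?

With 5 stops there are 5!/2 = 60 distinct round trips (a route and its reverse cost the same).
Base-N1-N2-N3-N4-N5-Base: 6+21+22+29+20+9 = 107
Base-N1-N2-N3-N5-N4-Base: 6+21+22+16+20+16 = 101
Base-N1-N2-N4-N3-N5-Base: 6+21+17+29+16+9 = 98
Base-N1-N2-N4-N5-N3-Base: 6+21+17+20+16+25 = 105
Base-N1-N2-N5-N3-N4-Base: 6+21+6+16+29+16 = 94
Base-N1-N2-N5-N4-N3-Base: 6+21+6+20+29+25 = 107
Base-N1-N3-N2-N4-N5-Base: 6+31+22+17+20+9 = 105
Base-N1-N3-N2-N5-N4-Base: 6+31+22+6+20+16 = 101
Base-N1-N3-N4-N2-N5-Base: 6+31+29+17+6+9 = 98
Base-N1-N3-N4-N5-N2-Base: 6+31+29+20+6+15 = 107
Base-N1-N3-N5-N2-N4-Base: 6+31+16+6+17+16 = 92
Base-N1-N3-N5-N4-N2-Base: 6+31+16+20+17+15 = 105
Base-N1-N4-N2-N3-N5-Base: 6+10+17+22+16+9 = 80
Base-N1-N4-N2-N5-N3-Base: 6+10+17+6+16+25 = 80
… (46 more)
The minimum is 80.
One optimal route: Base → N1 → N4 → N2 → N3 → N5 → Base (or its reverse).

80 km — the shortest possible round trip.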